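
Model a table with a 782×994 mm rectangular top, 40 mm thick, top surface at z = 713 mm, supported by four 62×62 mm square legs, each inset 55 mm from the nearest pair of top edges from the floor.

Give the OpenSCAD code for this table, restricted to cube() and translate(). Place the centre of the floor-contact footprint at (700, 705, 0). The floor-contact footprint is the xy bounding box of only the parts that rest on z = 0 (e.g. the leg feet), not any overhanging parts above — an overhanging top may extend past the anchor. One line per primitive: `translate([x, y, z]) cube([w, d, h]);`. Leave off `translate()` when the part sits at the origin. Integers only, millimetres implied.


translate([309, 208, 673]) cube([782, 994, 40]);
translate([364, 263, 0]) cube([62, 62, 673]);
translate([974, 263, 0]) cube([62, 62, 673]);
translate([364, 1085, 0]) cube([62, 62, 673]);
translate([974, 1085, 0]) cube([62, 62, 673]);


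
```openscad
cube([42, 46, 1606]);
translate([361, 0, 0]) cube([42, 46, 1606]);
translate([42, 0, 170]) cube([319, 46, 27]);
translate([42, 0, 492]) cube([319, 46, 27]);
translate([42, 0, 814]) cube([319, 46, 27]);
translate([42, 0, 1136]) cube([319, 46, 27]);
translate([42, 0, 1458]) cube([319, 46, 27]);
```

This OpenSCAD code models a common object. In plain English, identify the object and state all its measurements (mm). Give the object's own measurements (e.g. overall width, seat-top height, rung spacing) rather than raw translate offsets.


A straight ladder. Two 42×46 mm vertical rails, 1606 mm tall, stand 403 mm apart (outside-to-outside) with their front faces coplanar on the −y side. 5 rungs, each 46 mm deep and 27 mm tall, span between the inner faces of the rails, front faces flush with the rails. The lowest rung's underside is at z = 170 mm and rungs are spaced 322 mm apart (underside to underside).


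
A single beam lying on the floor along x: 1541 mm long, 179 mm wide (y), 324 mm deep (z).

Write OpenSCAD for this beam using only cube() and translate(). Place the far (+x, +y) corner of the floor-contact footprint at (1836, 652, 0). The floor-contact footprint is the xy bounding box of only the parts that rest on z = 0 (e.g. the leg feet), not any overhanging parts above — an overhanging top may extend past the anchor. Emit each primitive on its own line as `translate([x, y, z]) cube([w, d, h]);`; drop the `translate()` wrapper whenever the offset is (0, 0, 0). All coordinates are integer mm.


translate([295, 473, 0]) cube([1541, 179, 324]);


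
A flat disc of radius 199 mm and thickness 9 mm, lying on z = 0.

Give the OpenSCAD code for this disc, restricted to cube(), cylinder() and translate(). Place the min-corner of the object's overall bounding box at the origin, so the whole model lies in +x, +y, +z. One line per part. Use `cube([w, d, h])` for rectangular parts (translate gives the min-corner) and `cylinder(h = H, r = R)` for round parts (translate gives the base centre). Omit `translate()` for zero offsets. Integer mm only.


translate([199, 199, 0]) cylinder(h = 9, r = 199);


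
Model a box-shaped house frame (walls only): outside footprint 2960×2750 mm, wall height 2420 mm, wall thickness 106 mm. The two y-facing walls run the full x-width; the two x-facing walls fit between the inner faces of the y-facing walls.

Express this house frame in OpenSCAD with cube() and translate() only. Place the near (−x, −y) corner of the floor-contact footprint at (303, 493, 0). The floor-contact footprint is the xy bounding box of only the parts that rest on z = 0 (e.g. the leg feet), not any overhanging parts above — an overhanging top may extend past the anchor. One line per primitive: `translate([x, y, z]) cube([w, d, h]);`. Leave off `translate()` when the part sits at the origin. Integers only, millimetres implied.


translate([303, 493, 0]) cube([2960, 106, 2420]);
translate([303, 3137, 0]) cube([2960, 106, 2420]);
translate([303, 599, 0]) cube([106, 2538, 2420]);
translate([3157, 599, 0]) cube([106, 2538, 2420]);


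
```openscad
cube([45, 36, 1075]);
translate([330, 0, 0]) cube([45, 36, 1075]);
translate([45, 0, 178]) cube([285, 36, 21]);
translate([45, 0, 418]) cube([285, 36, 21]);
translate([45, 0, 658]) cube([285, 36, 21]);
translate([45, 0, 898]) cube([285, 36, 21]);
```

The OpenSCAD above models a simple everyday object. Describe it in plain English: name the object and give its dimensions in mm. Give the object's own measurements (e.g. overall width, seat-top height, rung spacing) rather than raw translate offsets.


A straight ladder. Two 45×36 mm vertical rails, 1075 mm tall, stand 375 mm apart (outside-to-outside) with their front faces coplanar on the −y side. 4 rungs, each 36 mm deep and 21 mm tall, span between the inner faces of the rails, front faces flush with the rails. The lowest rung's underside is at z = 178 mm and rungs are spaced 240 mm apart (underside to underside).


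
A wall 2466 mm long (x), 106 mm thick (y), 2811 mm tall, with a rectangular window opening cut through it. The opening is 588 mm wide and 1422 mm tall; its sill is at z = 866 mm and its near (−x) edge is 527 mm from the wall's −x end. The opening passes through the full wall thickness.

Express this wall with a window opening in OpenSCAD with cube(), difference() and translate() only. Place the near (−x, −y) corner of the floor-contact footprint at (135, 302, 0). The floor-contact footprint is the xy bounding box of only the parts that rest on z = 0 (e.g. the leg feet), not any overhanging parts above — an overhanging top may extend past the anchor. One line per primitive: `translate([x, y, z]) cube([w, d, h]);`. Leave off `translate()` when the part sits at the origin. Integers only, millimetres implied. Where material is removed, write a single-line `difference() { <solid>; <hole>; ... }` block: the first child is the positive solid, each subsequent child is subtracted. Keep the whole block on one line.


difference() { translate([135, 302, 0]) cube([2466, 106, 2811]); translate([662, 302, 866]) cube([588, 106, 1422]); }


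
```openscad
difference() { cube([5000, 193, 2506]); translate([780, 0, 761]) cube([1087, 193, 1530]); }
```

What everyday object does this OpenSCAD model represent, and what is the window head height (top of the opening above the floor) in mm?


A wall with a window opening. The window head height is 2291 mm.

A wall with a rectangular opening subtracted — a window. Sill at z = 761, opening 1530 mm tall, so the head is at 761 + 1530 = 2291 mm.


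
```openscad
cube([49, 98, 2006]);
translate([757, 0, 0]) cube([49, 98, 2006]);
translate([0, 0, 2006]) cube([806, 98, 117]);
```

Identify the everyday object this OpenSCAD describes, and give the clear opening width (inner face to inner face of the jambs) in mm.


A door frame. The clear opening width is 708 mm.

Two 2006 mm tall posts with a header on top — a door frame. The left jamb is 49 mm wide at x = 0; the right jamb starts at x = 757. The clear opening is 757 − 49 = 708 mm.


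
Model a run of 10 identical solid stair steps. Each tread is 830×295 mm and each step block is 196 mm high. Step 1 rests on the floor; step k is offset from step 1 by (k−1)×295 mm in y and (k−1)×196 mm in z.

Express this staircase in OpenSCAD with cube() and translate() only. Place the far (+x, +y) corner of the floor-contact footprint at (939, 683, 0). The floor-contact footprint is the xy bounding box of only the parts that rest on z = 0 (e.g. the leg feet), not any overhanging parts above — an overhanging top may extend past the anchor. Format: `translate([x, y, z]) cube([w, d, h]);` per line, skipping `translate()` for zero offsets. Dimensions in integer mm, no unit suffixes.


translate([109, 388, 0]) cube([830, 295, 196]);
translate([109, 683, 196]) cube([830, 295, 196]);
translate([109, 978, 392]) cube([830, 295, 196]);
translate([109, 1273, 588]) cube([830, 295, 196]);
translate([109, 1568, 784]) cube([830, 295, 196]);
translate([109, 1863, 980]) cube([830, 295, 196]);
translate([109, 2158, 1176]) cube([830, 295, 196]);
translate([109, 2453, 1372]) cube([830, 295, 196]);
translate([109, 2748, 1568]) cube([830, 295, 196]);
translate([109, 3043, 1764]) cube([830, 295, 196]);


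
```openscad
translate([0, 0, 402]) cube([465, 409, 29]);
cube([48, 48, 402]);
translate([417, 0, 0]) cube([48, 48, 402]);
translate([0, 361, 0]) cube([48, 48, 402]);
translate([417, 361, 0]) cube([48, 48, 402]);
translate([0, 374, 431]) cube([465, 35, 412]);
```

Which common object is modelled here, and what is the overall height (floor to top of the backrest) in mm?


A chair. The overall height is 843 mm.

A slab on four corner posts with a tall panel at the back — a chair. The seat slab sits at z = 402 with thickness 29, and the 412 mm backrest starts at the seat top, so the overall height is 402 + 29 + 412 = 843 mm.


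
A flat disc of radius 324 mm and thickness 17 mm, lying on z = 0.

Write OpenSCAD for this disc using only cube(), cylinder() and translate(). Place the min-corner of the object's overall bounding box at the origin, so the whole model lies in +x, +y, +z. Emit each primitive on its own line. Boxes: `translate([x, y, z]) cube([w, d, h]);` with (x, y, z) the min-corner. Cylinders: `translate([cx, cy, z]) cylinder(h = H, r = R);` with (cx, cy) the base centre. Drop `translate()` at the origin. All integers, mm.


translate([324, 324, 0]) cylinder(h = 17, r = 324);


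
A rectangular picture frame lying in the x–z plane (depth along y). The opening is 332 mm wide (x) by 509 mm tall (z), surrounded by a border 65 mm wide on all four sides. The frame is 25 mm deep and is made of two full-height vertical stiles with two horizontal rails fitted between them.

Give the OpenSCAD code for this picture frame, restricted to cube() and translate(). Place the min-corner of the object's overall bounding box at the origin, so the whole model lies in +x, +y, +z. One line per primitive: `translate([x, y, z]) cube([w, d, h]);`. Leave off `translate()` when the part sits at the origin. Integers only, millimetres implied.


cube([65, 25, 639]);
translate([397, 0, 0]) cube([65, 25, 639]);
translate([65, 0, 0]) cube([332, 25, 65]);
translate([65, 0, 574]) cube([332, 25, 65]);


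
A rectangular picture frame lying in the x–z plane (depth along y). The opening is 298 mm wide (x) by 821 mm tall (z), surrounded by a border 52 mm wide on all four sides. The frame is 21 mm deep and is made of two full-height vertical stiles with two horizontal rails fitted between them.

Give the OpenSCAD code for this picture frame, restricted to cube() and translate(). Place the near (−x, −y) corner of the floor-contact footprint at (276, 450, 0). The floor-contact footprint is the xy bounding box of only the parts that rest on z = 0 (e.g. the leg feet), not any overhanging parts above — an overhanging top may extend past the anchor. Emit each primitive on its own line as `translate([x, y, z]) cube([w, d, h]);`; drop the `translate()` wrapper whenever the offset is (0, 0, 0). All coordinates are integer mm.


translate([276, 450, 0]) cube([52, 21, 925]);
translate([626, 450, 0]) cube([52, 21, 925]);
translate([328, 450, 0]) cube([298, 21, 52]);
translate([328, 450, 873]) cube([298, 21, 52]);


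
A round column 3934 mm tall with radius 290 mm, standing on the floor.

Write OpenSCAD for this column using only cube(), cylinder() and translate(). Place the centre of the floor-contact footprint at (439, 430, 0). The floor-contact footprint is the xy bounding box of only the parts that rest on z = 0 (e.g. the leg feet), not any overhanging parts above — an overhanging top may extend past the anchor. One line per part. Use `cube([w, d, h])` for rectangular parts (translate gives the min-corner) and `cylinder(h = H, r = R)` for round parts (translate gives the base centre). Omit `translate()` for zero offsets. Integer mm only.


translate([439, 430, 0]) cylinder(h = 3934, r = 290);


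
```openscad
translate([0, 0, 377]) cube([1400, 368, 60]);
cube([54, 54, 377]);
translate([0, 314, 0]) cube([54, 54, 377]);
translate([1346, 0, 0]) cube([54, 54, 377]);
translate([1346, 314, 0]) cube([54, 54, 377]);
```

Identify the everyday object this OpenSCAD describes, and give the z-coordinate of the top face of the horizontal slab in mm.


A bench. The seat-top height is 437 mm.

A long slab on four corner posts — a bench. The slab sits at z = 377 with thickness 60, so the top is 377 + 60 = 437 mm.


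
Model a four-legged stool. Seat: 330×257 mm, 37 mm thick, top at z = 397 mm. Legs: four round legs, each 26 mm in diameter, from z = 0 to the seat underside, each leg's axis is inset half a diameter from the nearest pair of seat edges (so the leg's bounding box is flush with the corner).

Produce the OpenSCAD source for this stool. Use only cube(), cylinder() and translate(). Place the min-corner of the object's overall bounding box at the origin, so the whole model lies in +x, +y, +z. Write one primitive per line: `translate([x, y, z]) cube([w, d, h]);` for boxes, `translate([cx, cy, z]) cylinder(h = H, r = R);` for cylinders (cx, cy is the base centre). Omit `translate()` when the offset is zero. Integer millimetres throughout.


translate([0, 0, 360]) cube([330, 257, 37]);
translate([13, 13, 0]) cylinder(h = 360, r = 13);
translate([317, 13, 0]) cylinder(h = 360, r = 13);
translate([13, 244, 0]) cylinder(h = 360, r = 13);
translate([317, 244, 0]) cylinder(h = 360, r = 13);


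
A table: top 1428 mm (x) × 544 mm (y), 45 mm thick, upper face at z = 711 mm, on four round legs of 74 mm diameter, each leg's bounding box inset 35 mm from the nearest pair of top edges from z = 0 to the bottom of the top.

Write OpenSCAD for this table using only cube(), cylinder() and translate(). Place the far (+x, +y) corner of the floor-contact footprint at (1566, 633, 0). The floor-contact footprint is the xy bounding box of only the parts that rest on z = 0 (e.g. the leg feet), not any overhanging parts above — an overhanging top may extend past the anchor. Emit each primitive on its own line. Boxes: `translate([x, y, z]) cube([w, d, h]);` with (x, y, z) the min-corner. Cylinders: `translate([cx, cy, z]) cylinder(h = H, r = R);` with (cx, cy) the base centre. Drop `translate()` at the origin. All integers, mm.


translate([173, 124, 666]) cube([1428, 544, 45]);
translate([245, 196, 0]) cylinder(h = 666, r = 37);
translate([1529, 196, 0]) cylinder(h = 666, r = 37);
translate([245, 596, 0]) cylinder(h = 666, r = 37);
translate([1529, 596, 0]) cylinder(h = 666, r = 37);


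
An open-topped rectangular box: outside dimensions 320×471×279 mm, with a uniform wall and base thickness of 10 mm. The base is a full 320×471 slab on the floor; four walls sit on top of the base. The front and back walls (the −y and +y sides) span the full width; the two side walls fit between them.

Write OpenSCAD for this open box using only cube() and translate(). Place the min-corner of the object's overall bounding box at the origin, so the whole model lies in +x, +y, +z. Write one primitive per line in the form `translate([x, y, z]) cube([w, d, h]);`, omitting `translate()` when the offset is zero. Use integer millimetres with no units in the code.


cube([320, 471, 10]);
translate([0, 0, 10]) cube([320, 10, 269]);
translate([0, 461, 10]) cube([320, 10, 269]);
translate([0, 10, 10]) cube([10, 451, 269]);
translate([310, 10, 10]) cube([10, 451, 269]);


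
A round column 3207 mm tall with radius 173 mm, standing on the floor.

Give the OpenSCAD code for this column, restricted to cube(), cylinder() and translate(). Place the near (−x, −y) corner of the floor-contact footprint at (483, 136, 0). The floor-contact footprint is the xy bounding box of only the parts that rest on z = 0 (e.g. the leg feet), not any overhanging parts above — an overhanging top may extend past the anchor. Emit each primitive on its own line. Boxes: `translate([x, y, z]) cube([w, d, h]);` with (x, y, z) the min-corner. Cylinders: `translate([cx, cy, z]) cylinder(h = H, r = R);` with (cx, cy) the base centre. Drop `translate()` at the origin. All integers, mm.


translate([656, 309, 0]) cylinder(h = 3207, r = 173);


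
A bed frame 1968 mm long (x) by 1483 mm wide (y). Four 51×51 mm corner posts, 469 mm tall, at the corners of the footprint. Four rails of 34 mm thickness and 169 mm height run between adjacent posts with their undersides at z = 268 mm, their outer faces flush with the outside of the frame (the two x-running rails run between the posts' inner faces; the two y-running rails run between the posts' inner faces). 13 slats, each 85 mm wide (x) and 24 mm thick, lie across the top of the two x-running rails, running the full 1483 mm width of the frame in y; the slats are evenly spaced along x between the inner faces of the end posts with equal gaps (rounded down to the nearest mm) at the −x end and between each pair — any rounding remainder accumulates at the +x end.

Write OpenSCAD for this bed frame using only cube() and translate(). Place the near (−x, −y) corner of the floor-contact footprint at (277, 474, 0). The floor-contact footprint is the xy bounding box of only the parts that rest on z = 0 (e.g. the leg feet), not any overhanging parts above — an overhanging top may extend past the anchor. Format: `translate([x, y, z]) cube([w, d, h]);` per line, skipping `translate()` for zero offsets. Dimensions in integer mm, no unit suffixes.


translate([277, 474, 0]) cube([51, 51, 469]);
translate([277, 1906, 0]) cube([51, 51, 469]);
translate([2194, 474, 0]) cube([51, 51, 469]);
translate([2194, 1906, 0]) cube([51, 51, 469]);
translate([328, 474, 268]) cube([1866, 34, 169]);
translate([328, 1923, 268]) cube([1866, 34, 169]);
translate([277, 525, 268]) cube([34, 1381, 169]);
translate([2211, 525, 268]) cube([34, 1381, 169]);
translate([382, 474, 437]) cube([85, 1483, 24]);
translate([521, 474, 437]) cube([85, 1483, 24]);
translate([660, 474, 437]) cube([85, 1483, 24]);
translate([799, 474, 437]) cube([85, 1483, 24]);
translate([938, 474, 437]) cube([85, 1483, 24]);
translate([1077, 474, 437]) cube([85, 1483, 24]);
translate([1216, 474, 437]) cube([85, 1483, 24]);
translate([1355, 474, 437]) cube([85, 1483, 24]);
translate([1494, 474, 437]) cube([85, 1483, 24]);
translate([1633, 474, 437]) cube([85, 1483, 24]);
translate([1772, 474, 437]) cube([85, 1483, 24]);
translate([1911, 474, 437]) cube([85, 1483, 24]);
translate([2050, 474, 437]) cube([85, 1483, 24]);


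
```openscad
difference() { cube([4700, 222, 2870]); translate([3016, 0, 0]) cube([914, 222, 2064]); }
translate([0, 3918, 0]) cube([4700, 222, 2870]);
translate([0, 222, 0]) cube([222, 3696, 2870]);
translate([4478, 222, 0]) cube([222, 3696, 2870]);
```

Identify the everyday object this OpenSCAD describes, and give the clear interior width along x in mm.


A single room. The interior width is 4256 mm.

Four walls enclosing a rectangle with a door in the front wall — a room. Outside width 4700 minus two 222 mm walls gives 4256 mm.


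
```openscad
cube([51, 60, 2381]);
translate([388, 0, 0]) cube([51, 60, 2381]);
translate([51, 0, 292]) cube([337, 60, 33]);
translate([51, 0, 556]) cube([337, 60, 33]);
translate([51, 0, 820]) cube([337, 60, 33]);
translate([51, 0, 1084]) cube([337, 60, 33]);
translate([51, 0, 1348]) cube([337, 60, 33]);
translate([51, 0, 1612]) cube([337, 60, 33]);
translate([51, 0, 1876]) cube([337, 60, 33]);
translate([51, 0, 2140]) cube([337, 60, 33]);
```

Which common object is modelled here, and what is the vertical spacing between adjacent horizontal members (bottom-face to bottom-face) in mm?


A ladder. The rung spacing is 264 mm.

Two tall 51×60 posts with 8 short bars between them — a ladder. Adjacent rungs sit at z = 292 and z = 556, so the spacing is 556 − 292 = 264 mm.


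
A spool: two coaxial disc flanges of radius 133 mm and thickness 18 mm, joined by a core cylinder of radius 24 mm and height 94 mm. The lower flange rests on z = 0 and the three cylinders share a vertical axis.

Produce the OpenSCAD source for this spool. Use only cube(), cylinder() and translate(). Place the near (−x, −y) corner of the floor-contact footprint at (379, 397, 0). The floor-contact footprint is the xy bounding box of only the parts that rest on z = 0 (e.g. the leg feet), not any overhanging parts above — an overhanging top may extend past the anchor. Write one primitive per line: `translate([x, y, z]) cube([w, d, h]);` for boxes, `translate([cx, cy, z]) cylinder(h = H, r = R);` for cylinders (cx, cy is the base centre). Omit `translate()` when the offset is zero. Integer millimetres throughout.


translate([512, 530, 0]) cylinder(h = 18, r = 133);
translate([512, 530, 18]) cylinder(h = 94, r = 24);
translate([512, 530, 112]) cylinder(h = 18, r = 133);


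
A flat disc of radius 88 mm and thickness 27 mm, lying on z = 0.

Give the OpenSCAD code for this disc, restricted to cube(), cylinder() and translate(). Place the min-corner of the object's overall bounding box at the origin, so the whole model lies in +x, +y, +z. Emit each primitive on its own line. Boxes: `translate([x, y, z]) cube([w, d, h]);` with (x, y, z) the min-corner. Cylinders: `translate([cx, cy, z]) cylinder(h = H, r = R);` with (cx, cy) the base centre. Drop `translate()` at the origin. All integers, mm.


translate([88, 88, 0]) cylinder(h = 27, r = 88);


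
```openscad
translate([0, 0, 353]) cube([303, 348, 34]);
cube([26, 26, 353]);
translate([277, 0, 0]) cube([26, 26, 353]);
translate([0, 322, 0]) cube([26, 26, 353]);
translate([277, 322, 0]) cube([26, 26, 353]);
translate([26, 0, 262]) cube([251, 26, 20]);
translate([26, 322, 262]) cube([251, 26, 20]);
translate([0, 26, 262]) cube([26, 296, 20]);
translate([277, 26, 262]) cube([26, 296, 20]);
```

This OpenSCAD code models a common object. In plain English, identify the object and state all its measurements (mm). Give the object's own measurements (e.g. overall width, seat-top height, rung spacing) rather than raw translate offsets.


A four-legged stool. The seat is a 303×348×34 mm slab whose top surface is at z = 387 mm; four square legs, each 26×26 mm in cross-section, run from the floor (z = 0) to the underside of the seat, each flush with a corner of the seat. Four stretchers, 26 mm wide and 20 mm tall, connect adjacent legs with their undersides at z = 262 mm, each running between the inner faces of the legs it joins and aligned with the legs' outer faces on the other axis.


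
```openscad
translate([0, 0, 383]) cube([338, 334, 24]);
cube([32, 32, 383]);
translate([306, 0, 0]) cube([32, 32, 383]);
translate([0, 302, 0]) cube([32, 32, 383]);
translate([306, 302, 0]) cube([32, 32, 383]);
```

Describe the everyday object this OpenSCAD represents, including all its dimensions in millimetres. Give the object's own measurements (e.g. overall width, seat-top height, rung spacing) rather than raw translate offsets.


A four-legged stool. The seat is a 338×334×24 mm slab whose top surface is at z = 407 mm; four square legs, each 32×32 mm in cross-section, run from the floor (z = 0) to the underside of the seat, each flush with a corner of the seat.


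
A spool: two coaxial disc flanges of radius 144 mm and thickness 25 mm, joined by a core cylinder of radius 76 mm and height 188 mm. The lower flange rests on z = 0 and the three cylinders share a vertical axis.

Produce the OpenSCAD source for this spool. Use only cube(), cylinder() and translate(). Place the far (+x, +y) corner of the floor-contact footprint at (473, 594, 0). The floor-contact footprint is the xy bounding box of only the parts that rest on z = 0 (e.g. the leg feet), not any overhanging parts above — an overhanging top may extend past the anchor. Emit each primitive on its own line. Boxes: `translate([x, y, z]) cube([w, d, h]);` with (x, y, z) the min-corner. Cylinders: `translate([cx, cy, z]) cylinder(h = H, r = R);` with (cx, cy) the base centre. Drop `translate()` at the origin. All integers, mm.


translate([329, 450, 0]) cylinder(h = 25, r = 144);
translate([329, 450, 25]) cylinder(h = 188, r = 76);
translate([329, 450, 213]) cylinder(h = 25, r = 144);


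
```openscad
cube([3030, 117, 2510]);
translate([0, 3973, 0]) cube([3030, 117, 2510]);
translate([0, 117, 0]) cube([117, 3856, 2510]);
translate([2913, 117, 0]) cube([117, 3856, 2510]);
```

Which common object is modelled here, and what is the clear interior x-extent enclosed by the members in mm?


A house (or room) frame. The interior width is 2796 mm.

Four 2510 mm walls enclosing a rectangle with no floor or roof — a room or house frame. Outside width is 3030 mm and wall thickness is 117 mm, so the interior width is 3030 − 2 × 117 = 2796 mm.


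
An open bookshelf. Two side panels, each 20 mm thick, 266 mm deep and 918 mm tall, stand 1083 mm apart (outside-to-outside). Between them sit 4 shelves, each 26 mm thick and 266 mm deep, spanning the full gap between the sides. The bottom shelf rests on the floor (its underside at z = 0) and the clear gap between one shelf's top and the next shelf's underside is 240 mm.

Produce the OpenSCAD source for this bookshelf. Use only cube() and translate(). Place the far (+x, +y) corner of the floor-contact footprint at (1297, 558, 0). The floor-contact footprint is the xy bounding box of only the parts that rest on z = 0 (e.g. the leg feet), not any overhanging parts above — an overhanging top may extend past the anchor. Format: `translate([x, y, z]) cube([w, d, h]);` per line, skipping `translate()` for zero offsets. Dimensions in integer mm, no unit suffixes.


translate([214, 292, 0]) cube([20, 266, 918]);
translate([1277, 292, 0]) cube([20, 266, 918]);
translate([234, 292, 0]) cube([1043, 266, 26]);
translate([234, 292, 266]) cube([1043, 266, 26]);
translate([234, 292, 532]) cube([1043, 266, 26]);
translate([234, 292, 798]) cube([1043, 266, 26]);


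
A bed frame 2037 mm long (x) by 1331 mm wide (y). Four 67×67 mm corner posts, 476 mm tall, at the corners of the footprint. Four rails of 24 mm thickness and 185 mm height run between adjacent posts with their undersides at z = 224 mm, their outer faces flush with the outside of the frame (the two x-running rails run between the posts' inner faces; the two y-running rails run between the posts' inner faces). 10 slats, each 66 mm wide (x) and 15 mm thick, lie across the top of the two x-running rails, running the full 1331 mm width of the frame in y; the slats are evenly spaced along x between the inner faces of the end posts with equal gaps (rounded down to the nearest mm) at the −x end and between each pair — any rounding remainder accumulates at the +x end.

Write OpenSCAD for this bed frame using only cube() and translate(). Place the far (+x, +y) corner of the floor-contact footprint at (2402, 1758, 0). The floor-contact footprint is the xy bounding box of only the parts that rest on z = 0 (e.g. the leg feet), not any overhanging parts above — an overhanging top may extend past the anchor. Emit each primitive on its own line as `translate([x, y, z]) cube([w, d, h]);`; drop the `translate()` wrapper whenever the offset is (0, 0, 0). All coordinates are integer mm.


translate([365, 427, 0]) cube([67, 67, 476]);
translate([365, 1691, 0]) cube([67, 67, 476]);
translate([2335, 427, 0]) cube([67, 67, 476]);
translate([2335, 1691, 0]) cube([67, 67, 476]);
translate([432, 427, 224]) cube([1903, 24, 185]);
translate([432, 1734, 224]) cube([1903, 24, 185]);
translate([365, 494, 224]) cube([24, 1197, 185]);
translate([2378, 494, 224]) cube([24, 1197, 185]);
translate([545, 427, 409]) cube([66, 1331, 15]);
translate([724, 427, 409]) cube([66, 1331, 15]);
translate([903, 427, 409]) cube([66, 1331, 15]);
translate([1082, 427, 409]) cube([66, 1331, 15]);
translate([1261, 427, 409]) cube([66, 1331, 15]);
translate([1440, 427, 409]) cube([66, 1331, 15]);
translate([1619, 427, 409]) cube([66, 1331, 15]);
translate([1798, 427, 409]) cube([66, 1331, 15]);
translate([1977, 427, 409]) cube([66, 1331, 15]);
translate([2156, 427, 409]) cube([66, 1331, 15]);


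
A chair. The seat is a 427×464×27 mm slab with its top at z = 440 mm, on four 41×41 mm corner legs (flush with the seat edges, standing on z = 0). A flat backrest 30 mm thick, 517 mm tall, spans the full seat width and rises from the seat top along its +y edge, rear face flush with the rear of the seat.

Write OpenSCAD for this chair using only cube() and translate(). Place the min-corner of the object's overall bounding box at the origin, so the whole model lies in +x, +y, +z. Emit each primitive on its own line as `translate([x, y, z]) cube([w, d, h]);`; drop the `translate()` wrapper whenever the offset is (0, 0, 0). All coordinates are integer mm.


translate([0, 0, 413]) cube([427, 464, 27]);
cube([41, 41, 413]);
translate([386, 0, 0]) cube([41, 41, 413]);
translate([0, 423, 0]) cube([41, 41, 413]);
translate([386, 423, 0]) cube([41, 41, 413]);
translate([0, 434, 440]) cube([427, 30, 517]);


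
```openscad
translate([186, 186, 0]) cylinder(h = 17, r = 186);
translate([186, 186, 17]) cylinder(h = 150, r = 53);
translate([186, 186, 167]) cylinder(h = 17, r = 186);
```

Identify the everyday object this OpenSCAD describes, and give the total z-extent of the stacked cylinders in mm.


A spool. The overall height is 184 mm.

Three coaxial cylinders, large–small–large — a spool. Two 17 mm flanges and a 150 mm core give 17 + 150 + 17 = 184 mm.


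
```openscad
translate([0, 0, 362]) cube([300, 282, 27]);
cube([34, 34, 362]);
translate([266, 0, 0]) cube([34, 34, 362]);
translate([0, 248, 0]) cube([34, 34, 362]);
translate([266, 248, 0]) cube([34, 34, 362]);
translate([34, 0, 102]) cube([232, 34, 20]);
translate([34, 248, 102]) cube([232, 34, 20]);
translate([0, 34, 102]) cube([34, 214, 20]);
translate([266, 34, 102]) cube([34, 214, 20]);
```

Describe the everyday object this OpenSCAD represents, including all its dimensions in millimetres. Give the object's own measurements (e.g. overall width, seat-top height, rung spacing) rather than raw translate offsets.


A four-legged stool. The seat is a 300×282×27 mm slab whose top surface is at z = 389 mm; four square legs, each 34×34 mm in cross-section, run from the floor (z = 0) to the underside of the seat, each flush with a corner of the seat. Four stretchers, 34 mm wide and 20 mm tall, connect adjacent legs with their undersides at z = 102 mm, each running between the inner faces of the legs it joins and aligned with the legs' outer faces on the other axis.


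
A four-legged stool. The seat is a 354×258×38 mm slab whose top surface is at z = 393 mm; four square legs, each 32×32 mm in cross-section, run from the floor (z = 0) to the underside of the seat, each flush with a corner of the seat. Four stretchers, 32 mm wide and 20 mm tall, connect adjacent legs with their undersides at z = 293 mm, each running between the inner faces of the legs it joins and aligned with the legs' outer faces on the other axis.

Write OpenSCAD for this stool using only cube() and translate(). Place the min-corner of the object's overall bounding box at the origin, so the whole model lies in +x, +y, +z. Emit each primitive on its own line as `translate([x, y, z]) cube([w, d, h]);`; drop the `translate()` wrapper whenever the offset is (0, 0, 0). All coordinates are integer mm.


translate([0, 0, 355]) cube([354, 258, 38]);
cube([32, 32, 355]);
translate([322, 0, 0]) cube([32, 32, 355]);
translate([0, 226, 0]) cube([32, 32, 355]);
translate([322, 226, 0]) cube([32, 32, 355]);
translate([32, 0, 293]) cube([290, 32, 20]);
translate([32, 226, 293]) cube([290, 32, 20]);
translate([0, 32, 293]) cube([32, 194, 20]);
translate([322, 32, 293]) cube([32, 194, 20]);


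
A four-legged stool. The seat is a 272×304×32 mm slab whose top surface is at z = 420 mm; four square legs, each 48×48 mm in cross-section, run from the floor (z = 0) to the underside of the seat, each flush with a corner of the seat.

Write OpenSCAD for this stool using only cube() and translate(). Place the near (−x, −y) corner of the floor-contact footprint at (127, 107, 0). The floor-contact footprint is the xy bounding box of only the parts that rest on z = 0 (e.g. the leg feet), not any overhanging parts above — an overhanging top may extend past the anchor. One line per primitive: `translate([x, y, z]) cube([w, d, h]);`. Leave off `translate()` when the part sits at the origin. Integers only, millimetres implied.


translate([127, 107, 388]) cube([272, 304, 32]);
translate([127, 107, 0]) cube([48, 48, 388]);
translate([351, 107, 0]) cube([48, 48, 388]);
translate([127, 363, 0]) cube([48, 48, 388]);
translate([351, 363, 0]) cube([48, 48, 388]);


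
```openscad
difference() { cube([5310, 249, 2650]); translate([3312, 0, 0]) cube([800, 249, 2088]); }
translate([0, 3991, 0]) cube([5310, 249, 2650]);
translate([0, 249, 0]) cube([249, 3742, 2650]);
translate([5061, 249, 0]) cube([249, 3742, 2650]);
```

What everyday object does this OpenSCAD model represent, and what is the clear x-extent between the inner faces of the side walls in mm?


A single room. The interior width is 4812 mm.

Four walls enclosing a rectangle with a door in the front wall — a room. Outside width 5310 minus two 249 mm walls gives 4812 mm.


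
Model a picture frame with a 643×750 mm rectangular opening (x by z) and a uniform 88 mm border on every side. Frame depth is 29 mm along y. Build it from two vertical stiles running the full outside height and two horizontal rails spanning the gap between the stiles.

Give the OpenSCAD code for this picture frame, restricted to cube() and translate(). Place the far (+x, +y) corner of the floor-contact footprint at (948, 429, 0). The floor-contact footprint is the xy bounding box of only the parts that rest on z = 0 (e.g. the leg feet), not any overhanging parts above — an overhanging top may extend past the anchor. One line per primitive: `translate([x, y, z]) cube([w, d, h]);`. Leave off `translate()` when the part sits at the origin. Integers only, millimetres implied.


translate([129, 400, 0]) cube([88, 29, 926]);
translate([860, 400, 0]) cube([88, 29, 926]);
translate([217, 400, 0]) cube([643, 29, 88]);
translate([217, 400, 838]) cube([643, 29, 88]);


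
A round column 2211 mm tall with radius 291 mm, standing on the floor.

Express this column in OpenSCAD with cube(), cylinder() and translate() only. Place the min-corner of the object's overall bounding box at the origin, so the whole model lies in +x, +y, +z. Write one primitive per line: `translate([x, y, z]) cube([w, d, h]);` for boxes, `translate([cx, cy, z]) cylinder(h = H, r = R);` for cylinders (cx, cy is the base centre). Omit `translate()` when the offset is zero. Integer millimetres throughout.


translate([291, 291, 0]) cylinder(h = 2211, r = 291);


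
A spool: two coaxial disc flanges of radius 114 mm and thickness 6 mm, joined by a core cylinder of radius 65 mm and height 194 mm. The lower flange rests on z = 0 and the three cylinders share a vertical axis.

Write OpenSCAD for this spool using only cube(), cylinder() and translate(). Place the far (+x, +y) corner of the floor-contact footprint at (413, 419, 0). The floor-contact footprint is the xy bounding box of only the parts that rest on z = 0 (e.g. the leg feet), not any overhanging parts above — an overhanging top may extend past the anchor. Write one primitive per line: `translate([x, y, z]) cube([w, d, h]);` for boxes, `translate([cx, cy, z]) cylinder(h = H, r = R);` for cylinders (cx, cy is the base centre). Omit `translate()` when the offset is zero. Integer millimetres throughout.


translate([299, 305, 0]) cylinder(h = 6, r = 114);
translate([299, 305, 6]) cylinder(h = 194, r = 65);
translate([299, 305, 200]) cylinder(h = 6, r = 114);


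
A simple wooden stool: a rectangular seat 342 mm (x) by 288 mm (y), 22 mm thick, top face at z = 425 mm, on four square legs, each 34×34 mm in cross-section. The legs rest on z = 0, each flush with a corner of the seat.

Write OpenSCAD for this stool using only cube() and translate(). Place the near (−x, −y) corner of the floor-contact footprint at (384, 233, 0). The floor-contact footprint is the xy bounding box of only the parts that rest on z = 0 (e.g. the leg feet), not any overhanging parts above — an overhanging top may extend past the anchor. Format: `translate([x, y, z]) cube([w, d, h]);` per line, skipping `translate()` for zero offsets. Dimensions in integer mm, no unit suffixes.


translate([384, 233, 403]) cube([342, 288, 22]);
translate([384, 233, 0]) cube([34, 34, 403]);
translate([692, 233, 0]) cube([34, 34, 403]);
translate([384, 487, 0]) cube([34, 34, 403]);
translate([692, 487, 0]) cube([34, 34, 403]);


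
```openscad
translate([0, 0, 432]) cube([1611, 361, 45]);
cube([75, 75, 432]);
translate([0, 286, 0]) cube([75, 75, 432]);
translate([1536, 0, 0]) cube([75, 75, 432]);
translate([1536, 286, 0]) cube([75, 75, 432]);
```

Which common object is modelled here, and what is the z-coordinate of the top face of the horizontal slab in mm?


A bench. The seat-top height is 477 mm.

A long slab on four corner posts — a bench. The slab sits at z = 432 with thickness 45, so the top is 432 + 45 = 477 mm.


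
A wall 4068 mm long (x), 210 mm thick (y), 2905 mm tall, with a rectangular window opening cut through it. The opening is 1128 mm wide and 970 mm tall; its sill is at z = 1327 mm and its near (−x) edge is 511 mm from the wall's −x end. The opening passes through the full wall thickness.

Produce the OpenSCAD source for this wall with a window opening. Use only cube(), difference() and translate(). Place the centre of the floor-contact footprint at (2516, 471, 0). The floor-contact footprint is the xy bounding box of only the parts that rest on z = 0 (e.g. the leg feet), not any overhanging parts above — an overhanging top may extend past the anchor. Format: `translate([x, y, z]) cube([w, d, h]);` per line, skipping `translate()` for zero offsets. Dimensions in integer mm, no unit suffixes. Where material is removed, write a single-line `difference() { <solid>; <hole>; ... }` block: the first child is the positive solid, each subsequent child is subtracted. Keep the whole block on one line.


difference() { translate([482, 366, 0]) cube([4068, 210, 2905]); translate([993, 366, 1327]) cube([1128, 210, 970]); }


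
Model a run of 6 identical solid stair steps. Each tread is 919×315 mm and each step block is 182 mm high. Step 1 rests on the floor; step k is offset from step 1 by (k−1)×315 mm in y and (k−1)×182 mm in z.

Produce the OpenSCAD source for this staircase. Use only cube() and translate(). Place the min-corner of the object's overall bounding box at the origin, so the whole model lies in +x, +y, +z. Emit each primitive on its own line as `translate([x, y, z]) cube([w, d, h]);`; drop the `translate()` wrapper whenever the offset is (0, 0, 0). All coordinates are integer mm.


cube([919, 315, 182]);
translate([0, 315, 182]) cube([919, 315, 182]);
translate([0, 630, 364]) cube([919, 315, 182]);
translate([0, 945, 546]) cube([919, 315, 182]);
translate([0, 1260, 728]) cube([919, 315, 182]);
translate([0, 1575, 910]) cube([919, 315, 182]);


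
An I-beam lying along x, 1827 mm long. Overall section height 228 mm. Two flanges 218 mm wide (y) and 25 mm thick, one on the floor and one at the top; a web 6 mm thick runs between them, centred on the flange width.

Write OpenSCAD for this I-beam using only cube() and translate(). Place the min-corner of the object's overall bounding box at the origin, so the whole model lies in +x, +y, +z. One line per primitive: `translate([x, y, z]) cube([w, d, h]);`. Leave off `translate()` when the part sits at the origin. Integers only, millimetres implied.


cube([1827, 218, 25]);
translate([0, 106, 25]) cube([1827, 6, 178]);
translate([0, 0, 203]) cube([1827, 218, 25]);


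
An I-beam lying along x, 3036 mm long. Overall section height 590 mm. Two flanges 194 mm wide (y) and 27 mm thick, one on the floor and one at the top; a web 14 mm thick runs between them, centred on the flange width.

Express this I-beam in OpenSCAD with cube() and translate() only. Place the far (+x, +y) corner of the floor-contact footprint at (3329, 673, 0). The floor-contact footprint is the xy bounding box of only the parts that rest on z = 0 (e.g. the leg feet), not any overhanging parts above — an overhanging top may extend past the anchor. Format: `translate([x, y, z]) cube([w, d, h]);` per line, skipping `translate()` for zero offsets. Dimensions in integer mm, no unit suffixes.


translate([293, 479, 0]) cube([3036, 194, 27]);
translate([293, 569, 27]) cube([3036, 14, 536]);
translate([293, 479, 563]) cube([3036, 194, 27]);
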